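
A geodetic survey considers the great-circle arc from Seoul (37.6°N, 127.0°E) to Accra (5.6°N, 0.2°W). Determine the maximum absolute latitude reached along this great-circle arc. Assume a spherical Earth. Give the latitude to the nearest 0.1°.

≈ 46.3°N

The great circle lies in the plane with unit normal n̂ = (p₁ × p₂)/|p₁ × p₂|.
Here n̂_z ≈ -0.691; the vertex latitude is φ_max = arccos|n̂_z| ≈ 46.3°.
Check via Clairaut: cos φ_max = |cos φ₁| · sin C = cos(37.6°)·sin(60.7°) ≈ 0.691, again giving ≈ 46.3°.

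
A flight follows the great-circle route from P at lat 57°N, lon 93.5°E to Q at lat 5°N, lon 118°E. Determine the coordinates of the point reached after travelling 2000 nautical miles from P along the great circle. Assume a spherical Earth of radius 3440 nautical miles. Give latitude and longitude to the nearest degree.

The haversine formula gives a central angle δ ≈ 0.968 rad (55.5°) between the endpoints. The total great-circle distance is δ·R ≈ 0.968 × 3440 ≈ 3330 nmi, so the target fraction is f = 2000/3330 ≈ 0.601.
Interpolate at f ≈ 0.601 with slerp weights a = sin((1−f)δ)/sin δ ≈ 0.458, b = sin(fδ)/sin δ ≈ 0.667.
p = a·p₁ + b·p₂ ≈ (-0.327, 0.835, 0.442); φ = arcsin(p_z) ≈ 26.24°, λ = atan2(p_y, p_x) ≈ 111.38°.

≈ lat 26°N, lon 111°E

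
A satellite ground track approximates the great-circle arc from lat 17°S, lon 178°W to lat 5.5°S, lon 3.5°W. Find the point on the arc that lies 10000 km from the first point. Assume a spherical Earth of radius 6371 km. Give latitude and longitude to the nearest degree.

The haversine formula gives a central angle δ ≈ 2.738 rad (156.9°) between the endpoints. The total great-circle distance is δ·R ≈ 2.738 × 6371 ≈ 17441 km, so the target fraction is f = 10000/17441 ≈ 0.573.
Interpolate at f ≈ 0.573 with slerp weights a = sin((1−f)δ)/sin δ ≈ 2.340, b = sin(fδ)/sin δ ≈ 2.544.
p = a·p₁ + b·p₂ ≈ (0.291, -0.233, -0.928); φ = arcsin(p_z) ≈ -68.13°, λ = atan2(p_y, p_x) ≈ -38.67°.

≈ lat 68°S, lon 39°W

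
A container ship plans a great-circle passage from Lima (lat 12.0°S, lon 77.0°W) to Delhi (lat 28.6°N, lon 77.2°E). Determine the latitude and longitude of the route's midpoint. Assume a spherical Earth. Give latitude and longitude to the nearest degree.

Convert each endpoint to a unit vector on the sphere (x = cos φ cos λ, y = cos φ sin λ, z = sin φ).
The central angle between the endpoints is δ = arccos(p₁·p₂) ≈ 2.632 rad (150.8°).
Interpolate at f = 1/2 with slerp weights a = sin((1−f)δ)/sin δ ≈ 1.982, b = sin(fδ)/sin δ ≈ 1.982.
p = a·p₁ + b·p₂ ≈ (0.822, -0.192, 0.537); φ = arcsin(p_z) ≈ 32.46°, λ = atan2(p_y, p_x) ≈ -13.16°.

≈ lat 32°N, lon 13°W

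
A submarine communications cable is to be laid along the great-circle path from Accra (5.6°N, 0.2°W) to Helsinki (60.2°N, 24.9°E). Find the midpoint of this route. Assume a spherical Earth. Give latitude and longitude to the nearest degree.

From cos δ = sin φ₁ sin φ₂ + cos φ₁ cos φ₂ cos Δλ, the central angle is δ ≈ 1.009 rad (57.8°).
Interpolate at f = 1/2 with slerp weights a = sin((1−f)δ)/sin δ ≈ 0.571, b = sin(fδ)/sin δ ≈ 0.571.
p = a·p₁ + b·p₂ ≈ (0.826, 0.118, 0.551); φ = arcsin(p_z) ≈ 33.46°, λ = atan2(p_y, p_x) ≈ 8.10°.

≈ 33°N, 8°E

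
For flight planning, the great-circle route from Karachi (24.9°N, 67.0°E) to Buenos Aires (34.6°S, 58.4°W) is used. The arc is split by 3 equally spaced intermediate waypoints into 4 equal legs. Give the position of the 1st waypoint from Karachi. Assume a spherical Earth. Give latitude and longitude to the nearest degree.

Write both endpoints as unit vectors p₁, p₂ with components (cos φ cos λ, cos φ sin λ, sin φ).
The central angle between the endpoints is δ = arccos(p₁·p₂) ≈ 2.307 rad (132.2°).
Interpolate at f = 1/4 with slerp weights a = sin((1−f)δ)/sin δ ≈ 1.333, b = sin(fδ)/sin δ ≈ 0.736.
p = a·p₁ + b·p₂ ≈ (0.790, 0.597, 0.143); φ = arcsin(p_z) ≈ 8.23°, λ = atan2(p_y, p_x) ≈ 37.07°.

≈ (8°N, 37°E)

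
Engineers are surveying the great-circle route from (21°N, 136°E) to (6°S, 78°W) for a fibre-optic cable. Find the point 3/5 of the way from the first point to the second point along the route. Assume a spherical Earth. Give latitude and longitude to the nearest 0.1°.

≈ (19.6°N, 130.4°W)

Convert each endpoint to a unit vector on the sphere (x = cos φ cos λ, y = cos φ sin λ, z = sin φ).
The central angle between the endpoints is δ = arccos(p₁·p₂) ≈ 2.510 rad (143.8°).
Interpolate at f = 3/5 with slerp weights a = sin((1−f)δ)/sin δ ≈ 1.429, b = sin(fδ)/sin δ ≈ 1.691.
p = a·p₁ + b·p₂ ≈ (-0.610, -0.718, 0.335); φ = arcsin(p_z) ≈ 19.60°, λ = atan2(p_y, p_x) ≈ -130.38°.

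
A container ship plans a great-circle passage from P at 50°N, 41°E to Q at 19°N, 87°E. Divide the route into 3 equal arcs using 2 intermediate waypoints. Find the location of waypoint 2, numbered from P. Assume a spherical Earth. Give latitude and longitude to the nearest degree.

Convert each endpoint to a unit vector on the sphere (x = cos φ cos λ, y = cos φ sin λ, z = sin φ).
The central angle between the endpoints is δ = arccos(p₁·p₂) ≈ 0.834 rad (47.8°).
Interpolate at f = 2/3 with slerp weights a = sin((1−f)δ)/sin δ ≈ 0.371, b = sin(fδ)/sin δ ≈ 0.713.
p = a·p₁ + b·p₂ ≈ (0.215, 0.829, 0.516); φ = arcsin(p_z) ≈ 31.06°, λ = atan2(p_y, p_x) ≈ 75.46°.

≈ 31°N, 75°E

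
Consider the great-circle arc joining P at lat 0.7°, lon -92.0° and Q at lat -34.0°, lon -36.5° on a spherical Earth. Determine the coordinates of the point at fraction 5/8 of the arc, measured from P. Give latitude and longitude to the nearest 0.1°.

≈ lat -23.1°, lon -60.2°

Convert each endpoint to a unit vector on the sphere (x = cos φ cos λ, y = cos φ sin λ, z = sin φ).
The central angle between the endpoints is δ = arccos(p₁·p₂) ≈ 1.090 rad (62.4°).
Interpolate at f = 5/8 with slerp weights a = sin((1−f)δ)/sin δ ≈ 0.448, b = sin(fδ)/sin δ ≈ 0.710.
p = a·p₁ + b·p₂ ≈ (0.458, -0.798, -0.392); φ = arcsin(p_z) ≈ -23.06°, λ = atan2(p_y, p_x) ≈ -60.17°.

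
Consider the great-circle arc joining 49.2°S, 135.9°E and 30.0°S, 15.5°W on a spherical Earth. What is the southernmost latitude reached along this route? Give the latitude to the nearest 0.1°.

≈ 74.2°S

The great circle lies in the plane with unit normal n̂ = (p₁ × p₂)/|p₁ × p₂|.
Here n̂_z ≈ -0.273; the vertex latitude is φ_max = arccos|n̂_z| ≈ 74.2°.
Check via Clairaut: cos φ_max = |cos φ₁| · sin C = cos(49.2°)·sin(155.3°) ≈ 0.273, again giving ≈ 74.2°.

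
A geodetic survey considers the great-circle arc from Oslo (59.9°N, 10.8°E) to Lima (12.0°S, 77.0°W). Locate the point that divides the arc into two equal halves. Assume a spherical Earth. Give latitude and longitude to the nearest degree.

The haversine formula gives a central angle δ ≈ 1.733 rad (99.3°) between the endpoints.
Interpolate at f = 1/2 with slerp weights a = sin((1−f)δ)/sin δ ≈ 0.772, b = sin(fδ)/sin δ ≈ 0.772.
p = a·p₁ + b·p₂ ≈ (0.550, -0.663, 0.507); φ = arcsin(p_z) ≈ 30.49°, λ = atan2(p_y, p_x) ≈ -50.32°.

≈ (30°N, 50°W)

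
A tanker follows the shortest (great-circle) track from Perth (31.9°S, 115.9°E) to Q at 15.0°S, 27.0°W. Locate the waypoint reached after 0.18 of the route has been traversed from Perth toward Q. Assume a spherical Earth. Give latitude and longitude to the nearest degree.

Write both endpoints as unit vectors p₁, p₂ with components (cos φ cos λ, cos φ sin λ, sin φ).
The central angle between the endpoints is δ = arccos(p₁·p₂) ≈ 2.114 rad (121.2°).
Interpolate at f = 0.18 with slerp weights a = sin((1−f)δ)/sin δ ≈ 1.153, b = sin(fδ)/sin δ ≈ 0.434.
p = a·p₁ + b·p₂ ≈ (-0.054, 0.690, -0.722); φ = arcsin(p_z) ≈ -46.19°, λ = atan2(p_y, p_x) ≈ 94.47°.

≈ 46°S, 94°E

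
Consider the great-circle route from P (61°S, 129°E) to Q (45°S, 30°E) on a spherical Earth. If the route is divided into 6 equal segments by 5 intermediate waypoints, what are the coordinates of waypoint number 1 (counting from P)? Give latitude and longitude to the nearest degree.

The haversine formula gives a central angle δ ≈ 0.971 rad (55.6°) between the endpoints.
Interpolate at f = 1/6 with slerp weights a = sin((1−f)δ)/sin δ ≈ 0.877, b = sin(fδ)/sin δ ≈ 0.195.
p = a·p₁ + b·p₂ ≈ (-0.148, 0.399, -0.905); φ = arcsin(p_z) ≈ -64.80°, λ = atan2(p_y, p_x) ≈ 110.33°.

≈ (65°S, 110°E)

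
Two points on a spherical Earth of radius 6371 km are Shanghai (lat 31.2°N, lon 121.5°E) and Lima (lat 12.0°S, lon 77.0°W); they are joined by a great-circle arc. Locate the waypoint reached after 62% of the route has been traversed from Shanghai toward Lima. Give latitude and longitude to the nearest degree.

Convert each endpoint to a unit vector on the sphere (x = cos φ cos λ, y = cos φ sin λ, z = sin φ).
The central angle between the endpoints is δ = arccos(p₁·p₂) ≈ 2.693 rad (154.3°).
Interpolate at f = 0.62 with slerp weights a = sin((1−f)δ)/sin δ ≈ 1.970, b = sin(fδ)/sin δ ≈ 2.295.
p = a·p₁ + b·p₂ ≈ (-0.375, -0.751, 0.543); φ = arcsin(p_z) ≈ 32.89°, λ = atan2(p_y, p_x) ≈ -116.54°.

≈ lat 33°N, lon 117°W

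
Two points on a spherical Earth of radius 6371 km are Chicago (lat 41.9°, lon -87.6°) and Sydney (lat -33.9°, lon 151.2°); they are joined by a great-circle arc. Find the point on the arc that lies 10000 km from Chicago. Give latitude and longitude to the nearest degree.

Write both endpoints as unit vectors p₁, p₂ with components (cos φ cos λ, cos φ sin λ, sin φ).
The central angle between the endpoints is δ = arccos(p₁·p₂) ≈ 2.336 rad (133.8°). The total great-circle distance is δ·R ≈ 2.336 × 6371 ≈ 14881 km, so the target fraction is f = 10000/14881 ≈ 0.672.
Interpolate at f ≈ 0.672 with slerp weights a = sin((1−f)δ)/sin δ ≈ 0.961, b = sin(fδ)/sin δ ≈ 1.386.
p = a·p₁ + b·p₂ ≈ (-0.978, -0.160, -0.131); φ = arcsin(p_z) ≈ -7.54°, λ = atan2(p_y, p_x) ≈ -170.68°.

≈ lat -8°, lon -171°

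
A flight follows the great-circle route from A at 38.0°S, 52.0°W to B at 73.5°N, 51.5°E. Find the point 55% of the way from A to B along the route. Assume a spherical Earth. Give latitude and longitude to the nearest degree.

≈ 30°N, 29°W

Convert each endpoint to a unit vector on the sphere (x = cos φ cos λ, y = cos φ sin λ, z = sin φ).
The central angle between the endpoints is δ = arccos(p₁·p₂) ≈ 2.269 rad (130.0°).
Interpolate at f = 0.55 with slerp weights a = sin((1−f)δ)/sin δ ≈ 1.113, b = sin(fδ)/sin δ ≈ 1.238.
p = a·p₁ + b·p₂ ≈ (0.759, -0.416, 0.502); φ = arcsin(p_z) ≈ 30.10°, λ = atan2(p_y, p_x) ≈ -28.73°.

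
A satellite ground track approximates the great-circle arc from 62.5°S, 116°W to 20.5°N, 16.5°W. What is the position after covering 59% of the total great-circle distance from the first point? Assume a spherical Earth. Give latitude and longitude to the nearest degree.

≈ 20°S, 39°W

From cos δ = sin φ₁ sin φ₂ + cos φ₁ cos φ₂ cos Δλ, the central angle is δ ≈ 1.963 rad (112.5°).
Interpolate at f = 0.59 with slerp weights a = sin((1−f)δ)/sin δ ≈ 0.780, b = sin(fδ)/sin δ ≈ 0.991.
p = a·p₁ + b·p₂ ≈ (0.732, -0.587, -0.345); φ = arcsin(p_z) ≈ -20.16°, λ = atan2(p_y, p_x) ≈ -38.73°.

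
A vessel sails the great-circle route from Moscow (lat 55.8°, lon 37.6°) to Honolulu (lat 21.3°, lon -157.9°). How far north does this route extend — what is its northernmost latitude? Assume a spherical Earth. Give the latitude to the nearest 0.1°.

≈ 81.8°

The great circle lies in the plane with unit normal n̂ = (p₁ × p₂)/|p₁ × p₂|.
Here n̂_z ≈ +0.143; the vertex latitude is φ_max = arccos|n̂_z| ≈ 81.8°.
Check via Clairaut: cos φ_max = |cos φ₁| · sin C = cos(55.8°)·sin(14.7°) ≈ 0.143, again giving ≈ 81.8°.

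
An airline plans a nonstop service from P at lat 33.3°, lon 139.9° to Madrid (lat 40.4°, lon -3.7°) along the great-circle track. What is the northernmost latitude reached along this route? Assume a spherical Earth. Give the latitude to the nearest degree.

The great circle lies in the plane with unit normal n̂ = (p₁ × p₂)/|p₁ × p₂|.
Here n̂_z ≈ -0.382; the vertex latitude is φ_max = arccos|n̂_z| ≈ 67.5°.

≈ 68°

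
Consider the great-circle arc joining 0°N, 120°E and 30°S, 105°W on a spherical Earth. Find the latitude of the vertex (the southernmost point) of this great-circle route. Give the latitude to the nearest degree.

≈ 39°S

The great circle lies in the plane with unit normal n̂ = (p₁ × p₂)/|p₁ × p₂|.
Here n̂_z ≈ +0.775; the vertex latitude is φ_max = arccos|n̂_z| ≈ 39.2°.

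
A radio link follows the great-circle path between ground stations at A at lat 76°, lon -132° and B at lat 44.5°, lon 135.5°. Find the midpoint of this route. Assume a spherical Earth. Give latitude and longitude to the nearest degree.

≈ lat 66°, lon 154°

Convert each endpoint to a unit vector on the sphere (x = cos φ cos λ, y = cos φ sin λ, z = sin φ).
The central angle between the endpoints is δ = arccos(p₁·p₂) ≈ 0.833 rad (47.7°).
Interpolate at f = 1/2 with slerp weights a = sin((1−f)δ)/sin δ ≈ 0.547, b = sin(fδ)/sin δ ≈ 0.547.
p = a·p₁ + b·p₂ ≈ (-0.367, 0.175, 0.914); φ = arcsin(p_z) ≈ 66.03°, λ = atan2(p_y, p_x) ≈ 154.48°.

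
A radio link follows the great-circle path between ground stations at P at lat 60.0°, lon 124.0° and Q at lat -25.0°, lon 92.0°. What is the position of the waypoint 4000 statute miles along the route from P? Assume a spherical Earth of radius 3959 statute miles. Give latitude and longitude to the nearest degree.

Convert each endpoint to a unit vector on the sphere (x = cos φ cos λ, y = cos φ sin λ, z = sin φ).
The central angle between the endpoints is δ = arccos(p₁·p₂) ≈ 1.552 rad (89.0°). The total great-circle distance is δ·R ≈ 1.552 × 3959 ≈ 6146 mi, so the target fraction is f = 4000/6146 ≈ 0.651.
Interpolate at f ≈ 0.651 with slerp weights a = sin((1−f)δ)/sin δ ≈ 0.516, b = sin(fδ)/sin δ ≈ 0.847.
p = a·p₁ + b·p₂ ≈ (-0.171, 0.981, 0.089); φ = arcsin(p_z) ≈ 5.10°, λ = atan2(p_y, p_x) ≈ 99.89°.

≈ lat 5°, lon 100°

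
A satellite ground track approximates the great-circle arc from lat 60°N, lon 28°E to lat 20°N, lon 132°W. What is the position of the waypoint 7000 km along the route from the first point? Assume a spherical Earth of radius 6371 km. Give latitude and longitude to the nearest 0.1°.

≈ lat 54.6°N, lon 122.0°W

Write both endpoints as unit vectors p₁, p₂ with components (cos φ cos λ, cos φ sin λ, sin φ).
The central angle between the endpoints is δ = arccos(p₁·p₂) ≈ 1.717 rad (98.4°). The total great-circle distance is δ·R ≈ 1.717 × 6371 ≈ 10937 km, so the target fraction is f = 7000/10937 ≈ 0.640.
Interpolate at f ≈ 0.640 with slerp weights a = sin((1−f)δ)/sin δ ≈ 0.586, b = sin(fδ)/sin δ ≈ 0.900.
p = a·p₁ + b·p₂ ≈ (-0.308, -0.491, 0.815); φ = arcsin(p_z) ≈ 54.58°, λ = atan2(p_y, p_x) ≈ -122.05°.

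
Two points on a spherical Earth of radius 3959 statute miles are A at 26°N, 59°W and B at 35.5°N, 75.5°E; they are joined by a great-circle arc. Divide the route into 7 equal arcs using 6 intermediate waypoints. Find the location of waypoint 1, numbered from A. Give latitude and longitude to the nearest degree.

Write both endpoints as unit vectors p₁, p₂ with components (cos φ cos λ, cos φ sin λ, sin φ).
The central angle between the endpoints is δ = arccos(p₁·p₂) ≈ 1.832 rad (105.0°).
Interpolate at f = 1/7 with slerp weights a = sin((1−f)δ)/sin δ ≈ 1.035, b = sin(fδ)/sin δ ≈ 0.268.
p = a·p₁ + b·p₂ ≈ (0.534, -0.586, 0.609); φ = arcsin(p_z) ≈ 37.54°, λ = atan2(p_y, p_x) ≈ -47.69°.

≈ 38°N, 48°W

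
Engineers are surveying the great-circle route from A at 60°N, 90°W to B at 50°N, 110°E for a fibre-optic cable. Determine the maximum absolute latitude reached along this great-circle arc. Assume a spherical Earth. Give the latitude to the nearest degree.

The great circle lies in the plane with unit normal n̂ = (p₁ × p₂)/|p₁ × p₂|.
Here n̂_z ≈ -0.118; the vertex latitude is φ_max = arccos|n̂_z| ≈ 83.2°.
Check via Clairaut: cos φ_max = |cos φ₁| · sin C = cos(60.0°)·sin(13.6°) ≈ 0.118, again giving ≈ 83.2°.

≈ 83°N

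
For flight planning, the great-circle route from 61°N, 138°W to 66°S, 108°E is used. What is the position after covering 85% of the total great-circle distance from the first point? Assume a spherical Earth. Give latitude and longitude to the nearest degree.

Write both endpoints as unit vectors p₁, p₂ with components (cos φ cos λ, cos φ sin λ, sin φ).
The central angle between the endpoints is δ = arccos(p₁·p₂) ≈ 2.645 rad (151.5°).
Interpolate at f = 0.85 with slerp weights a = sin((1−f)δ)/sin δ ≈ 0.811, b = sin(fδ)/sin δ ≈ 1.635.
p = a·p₁ + b·p₂ ≈ (-0.498, 0.370, -0.785); φ = arcsin(p_z) ≈ -51.69°, λ = atan2(p_y, p_x) ≈ 143.41°.

≈ 52°S, 143°E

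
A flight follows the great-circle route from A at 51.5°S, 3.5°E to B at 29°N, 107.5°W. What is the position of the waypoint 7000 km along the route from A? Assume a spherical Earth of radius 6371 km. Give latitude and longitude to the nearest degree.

≈ 19°S, 66°W

Write both endpoints as unit vectors p₁, p₂ with components (cos φ cos λ, cos φ sin λ, sin φ).
The central angle between the endpoints is δ = arccos(p₁·p₂) ≈ 2.183 rad (125.1°). The total great-circle distance is δ·R ≈ 2.183 × 6371 ≈ 13907 km, so the target fraction is f = 7000/13907 ≈ 0.503.
Interpolate at f ≈ 0.503 with slerp weights a = sin((1−f)δ)/sin δ ≈ 1.080, b = sin(fδ)/sin δ ≈ 1.088.
p = a·p₁ + b·p₂ ≈ (0.385, -0.867, -0.318); φ = arcsin(p_z) ≈ -18.52°, λ = atan2(p_y, p_x) ≈ -66.06°.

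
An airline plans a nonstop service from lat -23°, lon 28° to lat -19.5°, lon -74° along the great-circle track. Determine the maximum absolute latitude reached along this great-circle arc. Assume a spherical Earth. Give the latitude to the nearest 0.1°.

≈ -31.8°

The great circle lies in the plane with unit normal n̂ = (p₁ × p₂)/|p₁ × p₂|.
Here n̂_z ≈ -0.850; the vertex latitude is φ_max = arccos|n̂_z| ≈ 31.8°.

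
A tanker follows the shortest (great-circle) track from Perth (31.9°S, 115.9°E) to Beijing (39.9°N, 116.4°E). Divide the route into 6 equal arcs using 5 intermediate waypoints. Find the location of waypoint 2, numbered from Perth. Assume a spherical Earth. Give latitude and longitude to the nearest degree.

Write both endpoints as unit vectors p₁, p₂ with components (cos φ cos λ, cos φ sin λ, sin φ).
The central angle between the endpoints is δ = arccos(p₁·p₂) ≈ 1.253 rad (71.8°).
Interpolate at f = 2/6 with slerp weights a = sin((1−f)δ)/sin δ ≈ 0.781, b = sin(fδ)/sin δ ≈ 0.427.
p = a·p₁ + b·p₂ ≈ (-0.435, 0.890, -0.139); φ = arcsin(p_z) ≈ -7.97°, λ = atan2(p_y, p_x) ≈ 116.07°.

≈ (8°S, 116°E)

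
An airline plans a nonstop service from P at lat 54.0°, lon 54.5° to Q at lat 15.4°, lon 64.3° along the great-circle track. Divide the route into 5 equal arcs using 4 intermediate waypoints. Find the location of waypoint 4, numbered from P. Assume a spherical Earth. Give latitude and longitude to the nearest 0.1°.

Write both endpoints as unit vectors p₁, p₂ with components (cos φ cos λ, cos φ sin λ, sin φ).
The central angle between the endpoints is δ = arccos(p₁·p₂) ≈ 0.687 rad (39.4°).
Interpolate at f = 4/5 with slerp weights a = sin((1−f)δ)/sin δ ≈ 0.216, b = sin(fδ)/sin δ ≈ 0.824.
p = a·p₁ + b·p₂ ≈ (0.418, 0.819, 0.393); φ = arcsin(p_z) ≈ 23.17°, λ = atan2(p_y, p_x) ≈ 62.95°.

≈ lat 23.2°, lon 63.0°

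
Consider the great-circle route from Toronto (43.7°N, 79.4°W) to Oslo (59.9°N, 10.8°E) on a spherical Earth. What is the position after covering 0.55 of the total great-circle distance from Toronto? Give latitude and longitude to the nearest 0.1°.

Convert each endpoint to a unit vector on the sphere (x = cos φ cos λ, y = cos φ sin λ, z = sin φ).
The central angle between the endpoints is δ = arccos(p₁·p₂) ≈ 0.932 rad (53.4°).
Interpolate at f = 0.55 with slerp weights a = sin((1−f)δ)/sin δ ≈ 0.507, b = sin(fδ)/sin δ ≈ 0.611.
p = a·p₁ + b·p₂ ≈ (0.368, -0.303, 0.879); φ = arcsin(p_z) ≈ 61.51°, λ = atan2(p_y, p_x) ≈ -39.44°.

≈ (61.5°N, 39.4°W)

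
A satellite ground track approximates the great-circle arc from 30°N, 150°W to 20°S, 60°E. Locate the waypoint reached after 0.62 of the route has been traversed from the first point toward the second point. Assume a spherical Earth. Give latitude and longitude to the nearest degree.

≈ 10°N, 110°E

Convert each endpoint to a unit vector on the sphere (x = cos φ cos λ, y = cos φ sin λ, z = sin φ).
The central angle between the endpoints is δ = arccos(p₁·p₂) ≈ 2.638 rad (151.1°).
Interpolate at f = 0.62 with slerp weights a = sin((1−f)δ)/sin δ ≈ 1.746, b = sin(fδ)/sin δ ≈ 2.067.
p = a·p₁ + b·p₂ ≈ (-0.338, 0.926, 0.166); φ = arcsin(p_z) ≈ 9.55°, λ = atan2(p_y, p_x) ≈ 110.05°.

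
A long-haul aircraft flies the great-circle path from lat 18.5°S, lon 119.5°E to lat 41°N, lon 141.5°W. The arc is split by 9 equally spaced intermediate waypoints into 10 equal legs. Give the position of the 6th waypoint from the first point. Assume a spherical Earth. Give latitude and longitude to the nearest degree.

From cos δ = sin φ₁ sin φ₂ + cos φ₁ cos φ₂ cos Δλ, the central angle is δ ≈ 1.897 rad (108.7°).
Interpolate at f = 6/10 with slerp weights a = sin((1−f)δ)/sin δ ≈ 0.726, b = sin(fδ)/sin δ ≈ 0.958.
p = a·p₁ + b·p₂ ≈ (-0.905, 0.149, 0.398); φ = arcsin(p_z) ≈ 23.47°, λ = atan2(p_y, p_x) ≈ 170.64°.

≈ lat 23°N, lon 171°E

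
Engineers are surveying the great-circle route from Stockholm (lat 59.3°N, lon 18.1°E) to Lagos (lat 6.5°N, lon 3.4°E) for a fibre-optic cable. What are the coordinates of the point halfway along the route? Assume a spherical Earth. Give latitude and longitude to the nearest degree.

Write both endpoints as unit vectors p₁, p₂ with components (cos φ cos λ, cos φ sin λ, sin φ).
The central angle between the endpoints is δ = arccos(p₁·p₂) ≈ 0.942 rad (54.0°).
Interpolate at f = 1/2 with slerp weights a = sin((1−f)δ)/sin δ ≈ 0.561, b = sin(fδ)/sin δ ≈ 0.561.
p = a·p₁ + b·p₂ ≈ (0.829, 0.122, 0.546); φ = arcsin(p_z) ≈ 33.09°, λ = atan2(p_y, p_x) ≈ 8.38°.

≈ lat 33°N, lon 8°E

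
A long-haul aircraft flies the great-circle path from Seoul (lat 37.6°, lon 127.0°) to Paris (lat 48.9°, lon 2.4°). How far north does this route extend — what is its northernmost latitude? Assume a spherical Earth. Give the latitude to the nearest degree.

The great circle lies in the plane with unit normal n̂ = (p₁ × p₂)/|p₁ × p₂|.
Here n̂_z ≈ -0.435; the vertex latitude is φ_max = arccos|n̂_z| ≈ 64.2°.
Check via Clairaut: cos φ_max = |cos φ₁| · sin C = cos(37.6°)·sin(33.3°) ≈ 0.435, again giving ≈ 64.2°.

≈ 64°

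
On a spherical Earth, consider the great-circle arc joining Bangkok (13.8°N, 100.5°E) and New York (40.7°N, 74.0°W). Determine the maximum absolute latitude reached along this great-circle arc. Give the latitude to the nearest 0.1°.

The great circle lies in the plane with unit normal n̂ = (p₁ × p₂)/|p₁ × p₂|.
Here n̂_z ≈ -0.086; the vertex latitude is φ_max = arccos|n̂_z| ≈ 85.0°.
Check via Clairaut: cos φ_max = |cos φ₁| · sin C = cos(13.8°)·sin(5.1°) ≈ 0.086, again giving ≈ 85.0°.

≈ 85.0°N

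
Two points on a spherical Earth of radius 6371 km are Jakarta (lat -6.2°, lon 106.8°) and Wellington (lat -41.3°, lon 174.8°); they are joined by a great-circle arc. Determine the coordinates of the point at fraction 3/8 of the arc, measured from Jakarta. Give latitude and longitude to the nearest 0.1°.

Convert each endpoint to a unit vector on the sphere (x = cos φ cos λ, y = cos φ sin λ, z = sin φ).
The central angle between the endpoints is δ = arccos(p₁·p₂) ≈ 1.212 rad (69.4°).
Interpolate at f = 3/8 with slerp weights a = sin((1−f)δ)/sin δ ≈ 0.734, b = sin(fδ)/sin δ ≈ 0.469.
p = a·p₁ + b·p₂ ≈ (-0.562, 0.730, -0.389); φ = arcsin(p_z) ≈ -22.88°, λ = atan2(p_y, p_x) ≈ 127.56°.

≈ lat -22.9°, lon 127.6°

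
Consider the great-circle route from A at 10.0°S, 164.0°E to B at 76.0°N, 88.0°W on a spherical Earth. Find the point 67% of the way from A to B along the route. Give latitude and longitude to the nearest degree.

Write both endpoints as unit vectors p₁, p₂ with components (cos φ cos λ, cos φ sin λ, sin φ).
The central angle between the endpoints is δ = arccos(p₁·p₂) ≈ 1.815 rad (104.0°).
Interpolate at f = 0.67 with slerp weights a = sin((1−f)δ)/sin δ ≈ 0.581, b = sin(fδ)/sin δ ≈ 0.967.
p = a·p₁ + b·p₂ ≈ (-0.542, -0.076, 0.837); φ = arcsin(p_z) ≈ 56.82°, λ = atan2(p_y, p_x) ≈ -172.02°.

≈ 57°N, 172°W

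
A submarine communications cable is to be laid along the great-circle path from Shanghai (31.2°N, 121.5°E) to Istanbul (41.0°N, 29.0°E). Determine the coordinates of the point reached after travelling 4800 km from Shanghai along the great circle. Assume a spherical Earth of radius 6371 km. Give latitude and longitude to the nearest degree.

≈ (47°N, 68°E)

From cos δ = sin φ₁ sin φ₂ + cos φ₁ cos φ₂ cos Δλ, the central angle is δ ≈ 1.254 rad (71.8°). The total great-circle distance is δ·R ≈ 1.254 × 6371 ≈ 7988 km, so the target fraction is f = 4800/7988 ≈ 0.601.
Interpolate at f ≈ 0.601 with slerp weights a = sin((1−f)δ)/sin δ ≈ 0.505, b = sin(fδ)/sin δ ≈ 0.720.
p = a·p₁ + b·p₂ ≈ (0.250, 0.632, 0.734); φ = arcsin(p_z) ≈ 47.22°, λ = atan2(p_y, p_x) ≈ 68.44°.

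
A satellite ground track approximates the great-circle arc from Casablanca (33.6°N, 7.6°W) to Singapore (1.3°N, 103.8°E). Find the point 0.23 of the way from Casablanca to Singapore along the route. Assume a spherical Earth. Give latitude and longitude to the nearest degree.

≈ 36°N, 22°E

The haversine formula gives a central angle δ ≈ 1.866 rad (106.9°) between the endpoints.
Interpolate at f = 0.23 with slerp weights a = sin((1−f)δ)/sin δ ≈ 1.036, b = sin(fδ)/sin δ ≈ 0.435.
p = a·p₁ + b·p₂ ≈ (0.752, 0.308, 0.583); φ = arcsin(p_z) ≈ 35.67°, λ = atan2(p_y, p_x) ≈ 22.30°.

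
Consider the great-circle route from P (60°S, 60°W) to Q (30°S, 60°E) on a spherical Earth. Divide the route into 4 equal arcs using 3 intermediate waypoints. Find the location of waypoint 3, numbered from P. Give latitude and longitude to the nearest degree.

Convert each endpoint to a unit vector on the sphere (x = cos φ cos λ, y = cos φ sin λ, z = sin φ).
The central angle between the endpoints is δ = arccos(p₁·p₂) ≈ 1.353 rad (77.5°).
Interpolate at f = 3/4 with slerp weights a = sin((1−f)δ)/sin δ ≈ 0.340, b = sin(fδ)/sin δ ≈ 0.870.
p = a·p₁ + b·p₂ ≈ (0.462, 0.505, -0.729); φ = arcsin(p_z) ≈ -46.82°, λ = atan2(p_y, p_x) ≈ 47.58°.

≈ (47°S, 48°E)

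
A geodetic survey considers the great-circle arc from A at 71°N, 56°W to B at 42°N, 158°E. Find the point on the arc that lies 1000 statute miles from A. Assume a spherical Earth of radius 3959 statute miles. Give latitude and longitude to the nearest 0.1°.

From cos δ = sin φ₁ sin φ₂ + cos φ₁ cos φ₂ cos Δλ, the central angle is δ ≈ 1.124 rad (64.4°). The total great-circle distance is δ·R ≈ 1.124 × 3959 ≈ 4450 mi, so the target fraction is f = 1000/4450 ≈ 0.225.
Interpolate at f ≈ 0.225 with slerp weights a = sin((1−f)δ)/sin δ ≈ 0.849, b = sin(fδ)/sin δ ≈ 0.277.
p = a·p₁ + b·p₂ ≈ (-0.036, -0.152, 0.988); φ = arcsin(p_z) ≈ 81.01°, λ = atan2(p_y, p_x) ≈ -103.50°.

≈ 81.0°N, 103.5°W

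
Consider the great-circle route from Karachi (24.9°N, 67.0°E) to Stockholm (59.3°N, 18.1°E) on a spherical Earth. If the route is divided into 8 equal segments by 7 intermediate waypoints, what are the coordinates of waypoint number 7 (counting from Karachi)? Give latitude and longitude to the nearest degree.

The haversine formula gives a central angle δ ≈ 0.841 rad (48.2°) between the endpoints.
Interpolate at f = 7/8 with slerp weights a = sin((1−f)δ)/sin δ ≈ 0.141, b = sin(fδ)/sin δ ≈ 0.901.
p = a·p₁ + b·p₂ ≈ (0.487, 0.260, 0.834); φ = arcsin(p_z) ≈ 56.48°, λ = atan2(p_y, p_x) ≈ 28.14°.

≈ 56°N, 28°E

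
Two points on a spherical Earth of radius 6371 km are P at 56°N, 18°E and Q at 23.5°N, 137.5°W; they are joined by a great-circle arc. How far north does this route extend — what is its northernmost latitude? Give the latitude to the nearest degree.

The great circle lies in the plane with unit normal n̂ = (p₁ × p₂)/|p₁ × p₂|.
Here n̂_z ≈ -0.215; the vertex latitude is φ_max = arccos|n̂_z| ≈ 77.6°.

≈ 78°N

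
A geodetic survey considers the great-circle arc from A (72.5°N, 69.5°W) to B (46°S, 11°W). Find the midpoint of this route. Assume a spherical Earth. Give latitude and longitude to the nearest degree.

≈ (15°N, 28°W)

Write both endpoints as unit vectors p₁, p₂ with components (cos φ cos λ, cos φ sin λ, sin φ).
The central angle between the endpoints is δ = arccos(p₁·p₂) ≈ 2.186 rad (125.2°).
Interpolate at f = 1/2 with slerp weights a = sin((1−f)δ)/sin δ ≈ 1.087, b = sin(fδ)/sin δ ≈ 1.087.
p = a·p₁ + b·p₂ ≈ (0.856, -0.450, 0.255); φ = arcsin(p_z) ≈ 14.76°, λ = atan2(p_y, p_x) ≈ -27.75°.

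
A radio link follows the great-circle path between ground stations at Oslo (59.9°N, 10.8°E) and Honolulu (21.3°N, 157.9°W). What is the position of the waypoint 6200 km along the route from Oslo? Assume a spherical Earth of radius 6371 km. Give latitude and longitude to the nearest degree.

≈ (63°N, 149°W)

Convert each endpoint to a unit vector on the sphere (x = cos φ cos λ, y = cos φ sin λ, z = sin φ).
The central angle between the endpoints is δ = arccos(p₁·p₂) ≈ 1.715 rad (98.3°). The total great-circle distance is δ·R ≈ 1.715 × 6371 ≈ 10928 km, so the target fraction is f = 6200/10928 ≈ 0.567.
Interpolate at f ≈ 0.567 with slerp weights a = sin((1−f)δ)/sin δ ≈ 0.683, b = sin(fδ)/sin δ ≈ 0.835.
p = a·p₁ + b·p₂ ≈ (-0.385, -0.229, 0.894); φ = arcsin(p_z) ≈ 63.42°, λ = atan2(p_y, p_x) ≈ -149.28°.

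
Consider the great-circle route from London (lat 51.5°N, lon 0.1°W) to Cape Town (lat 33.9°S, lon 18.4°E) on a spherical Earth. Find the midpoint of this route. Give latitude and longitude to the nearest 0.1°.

From cos δ = sin φ₁ sin φ₂ + cos φ₁ cos φ₂ cos Δλ, the central angle is δ ≈ 1.517 rad (86.9°).
Interpolate at f = 1/2 with slerp weights a = sin((1−f)δ)/sin δ ≈ 0.689, b = sin(fδ)/sin δ ≈ 0.689.
p = a·p₁ + b·p₂ ≈ (0.971, 0.180, 0.155); φ = arcsin(p_z) ≈ 8.91°, λ = atan2(p_y, p_x) ≈ 10.48°.

≈ lat 8.9°N, lon 10.5°E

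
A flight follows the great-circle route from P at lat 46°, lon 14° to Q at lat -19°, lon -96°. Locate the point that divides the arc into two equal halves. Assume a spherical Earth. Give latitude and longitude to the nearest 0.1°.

≈ lat 22.2°, lon -53.3°

The haversine formula gives a central angle δ ≈ 2.047 rad (117.3°) between the endpoints.
Interpolate at f = 1/2 with slerp weights a = sin((1−f)δ)/sin δ ≈ 0.961, b = sin(fδ)/sin δ ≈ 0.961.
p = a·p₁ + b·p₂ ≈ (0.553, -0.742, 0.378); φ = arcsin(p_z) ≈ 22.24°, λ = atan2(p_y, p_x) ≈ -53.32°.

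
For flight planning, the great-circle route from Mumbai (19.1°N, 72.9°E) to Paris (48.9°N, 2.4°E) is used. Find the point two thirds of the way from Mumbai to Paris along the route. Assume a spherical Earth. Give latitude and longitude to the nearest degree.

The haversine formula gives a central angle δ ≈ 1.100 rad (63.0°) between the endpoints.
Interpolate at f = 2/3 with slerp weights a = sin((1−f)δ)/sin δ ≈ 0.402, b = sin(fδ)/sin δ ≈ 0.751.
p = a·p₁ + b·p₂ ≈ (0.605, 0.384, 0.698); φ = arcsin(p_z) ≈ 44.23°, λ = atan2(p_y, p_x) ≈ 32.40°.

≈ (44°N, 32°E)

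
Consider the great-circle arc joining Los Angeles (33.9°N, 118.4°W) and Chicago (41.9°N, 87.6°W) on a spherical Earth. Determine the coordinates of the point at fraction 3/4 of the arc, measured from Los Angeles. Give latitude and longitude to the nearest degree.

Write both endpoints as unit vectors p₁, p₂ with components (cos φ cos λ, cos φ sin λ, sin φ).
The central angle between the endpoints is δ = arccos(p₁·p₂) ≈ 0.444 rad (25.4°).
Interpolate at f = 3/4 with slerp weights a = sin((1−f)δ)/sin δ ≈ 0.258, b = sin(fδ)/sin δ ≈ 0.761.
p = a·p₁ + b·p₂ ≈ (-0.078, -0.754, 0.652); φ = arcsin(p_z) ≈ 40.69°, λ = atan2(p_y, p_x) ≈ -95.91°.

≈ 41°N, 96°W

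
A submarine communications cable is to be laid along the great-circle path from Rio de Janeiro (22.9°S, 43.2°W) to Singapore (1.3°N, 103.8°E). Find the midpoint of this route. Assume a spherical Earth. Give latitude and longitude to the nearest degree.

Write both endpoints as unit vectors p₁, p₂ with components (cos φ cos λ, cos φ sin λ, sin φ).
The central angle between the endpoints is δ = arccos(p₁·p₂) ≈ 2.467 rad (141.4°).
Interpolate at f = 1/2 with slerp weights a = sin((1−f)δ)/sin δ ≈ 1.512, b = sin(fδ)/sin δ ≈ 1.512.
p = a·p₁ + b·p₂ ≈ (0.655, 0.514, -0.554); φ = arcsin(p_z) ≈ -33.64°, λ = atan2(p_y, p_x) ≈ 38.16°.

≈ (34°S, 38°E)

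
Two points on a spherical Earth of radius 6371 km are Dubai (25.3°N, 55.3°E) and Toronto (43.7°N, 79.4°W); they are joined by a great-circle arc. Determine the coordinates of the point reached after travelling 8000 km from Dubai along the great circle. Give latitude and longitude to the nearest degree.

≈ 60°N, 42°W

Convert each endpoint to a unit vector on the sphere (x = cos φ cos λ, y = cos φ sin λ, z = sin φ).
The central angle between the endpoints is δ = arccos(p₁·p₂) ≈ 1.736 rad (99.5°). The total great-circle distance is δ·R ≈ 1.736 × 6371 ≈ 11060 km, so the target fraction is f = 8000/11060 ≈ 0.723.
Interpolate at f ≈ 0.723 with slerp weights a = sin((1−f)δ)/sin δ ≈ 0.468, b = sin(fδ)/sin δ ≈ 0.964.
p = a·p₁ + b·p₂ ≈ (0.369, -0.337, 0.866); φ = arcsin(p_z) ≈ 60.01°, λ = atan2(p_y, p_x) ≈ -42.36°.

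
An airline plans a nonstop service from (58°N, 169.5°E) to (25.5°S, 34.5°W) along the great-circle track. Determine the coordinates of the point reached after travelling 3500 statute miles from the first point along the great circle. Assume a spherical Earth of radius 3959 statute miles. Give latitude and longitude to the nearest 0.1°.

≈ (59.4°N, 79.6°W)

Write both endpoints as unit vectors p₁, p₂ with components (cos φ cos λ, cos φ sin λ, sin φ).
The central angle between the endpoints is δ = arccos(p₁·p₂) ≈ 2.502 rad (143.3°). The total great-circle distance is δ·R ≈ 2.502 × 3959 ≈ 9903 mi, so the target fraction is f = 3500/9903 ≈ 0.353.
Interpolate at f ≈ 0.353 with slerp weights a = sin((1−f)δ)/sin δ ≈ 1.672, b = sin(fδ)/sin δ ≈ 1.295.
p = a·p₁ + b·p₂ ≈ (0.092, -0.500, 0.861); φ = arcsin(p_z) ≈ 59.42°, λ = atan2(p_y, p_x) ≈ -79.62°.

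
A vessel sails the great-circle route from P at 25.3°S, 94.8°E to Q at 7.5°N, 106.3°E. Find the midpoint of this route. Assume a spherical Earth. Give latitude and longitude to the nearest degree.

≈ 9°S, 101°E

Convert each endpoint to a unit vector on the sphere (x = cos φ cos λ, y = cos φ sin λ, z = sin φ).
The central angle between the endpoints is δ = arccos(p₁·p₂) ≈ 0.605 rad (34.7°).
Interpolate at f = 1/2 with slerp weights a = sin((1−f)δ)/sin δ ≈ 0.524, b = sin(fδ)/sin δ ≈ 0.524.
p = a·p₁ + b·p₂ ≈ (-0.185, 0.970, -0.155); φ = arcsin(p_z) ≈ -8.94°, λ = atan2(p_y, p_x) ≈ 100.82°.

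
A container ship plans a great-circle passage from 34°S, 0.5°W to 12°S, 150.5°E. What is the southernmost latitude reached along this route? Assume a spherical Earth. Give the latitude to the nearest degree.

≈ 61°S

The great circle lies in the plane with unit normal n̂ = (p₁ × p₂)/|p₁ × p₂|.
Here n̂_z ≈ +0.488; the vertex latitude is φ_max = arccos|n̂_z| ≈ 60.8°.
Check via Clairaut: cos φ_max = |cos φ₁| · sin C = cos(34.0°)·sin(143.9°) ≈ 0.488, again giving ≈ 60.8°.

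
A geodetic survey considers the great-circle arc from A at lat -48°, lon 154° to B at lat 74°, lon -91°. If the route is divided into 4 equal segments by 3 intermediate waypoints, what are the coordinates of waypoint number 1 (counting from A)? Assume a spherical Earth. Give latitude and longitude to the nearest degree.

From cos δ = sin φ₁ sin φ₂ + cos φ₁ cos φ₂ cos Δλ, the central angle is δ ≈ 2.485 rad (142.4°).
Interpolate at f = 1/4 with slerp weights a = sin((1−f)δ)/sin δ ≈ 1.569, b = sin(fδ)/sin δ ≈ 0.954.
p = a·p₁ + b·p₂ ≈ (-0.948, 0.197, -0.249); φ = arcsin(p_z) ≈ -14.41°, λ = atan2(p_y, p_x) ≈ 168.25°.

≈ lat -14°, lon 168°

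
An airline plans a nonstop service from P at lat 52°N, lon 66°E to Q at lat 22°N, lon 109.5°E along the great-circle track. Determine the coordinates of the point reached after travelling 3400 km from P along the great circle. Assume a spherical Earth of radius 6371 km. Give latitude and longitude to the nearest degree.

≈ lat 33°N, lon 99°E

Convert each endpoint to a unit vector on the sphere (x = cos φ cos λ, y = cos φ sin λ, z = sin φ).
The central angle between the endpoints is δ = arccos(p₁·p₂) ≈ 0.782 rad (44.8°). The total great-circle distance is δ·R ≈ 0.782 × 6371 ≈ 4984 km, so the target fraction is f = 3400/4984 ≈ 0.682.
Interpolate at f ≈ 0.682 with slerp weights a = sin((1−f)δ)/sin δ ≈ 0.349, b = sin(fδ)/sin δ ≈ 0.722.
p = a·p₁ + b·p₂ ≈ (-0.136, 0.827, 0.545); φ = arcsin(p_z) ≈ 33.06°, λ = atan2(p_y, p_x) ≈ 99.33°.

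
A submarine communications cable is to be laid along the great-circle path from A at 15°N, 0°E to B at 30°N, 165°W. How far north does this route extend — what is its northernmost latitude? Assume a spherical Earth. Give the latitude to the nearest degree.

≈ 73°N

The great circle lies in the plane with unit normal n̂ = (p₁ × p₂)/|p₁ × p₂|.
Here n̂_z ≈ -0.295; the vertex latitude is φ_max = arccos|n̂_z| ≈ 72.9°.
Check via Clairaut: cos φ_max = |cos φ₁| · sin C = cos(15.0°)·sin(17.8°) ≈ 0.295, again giving ≈ 72.9°.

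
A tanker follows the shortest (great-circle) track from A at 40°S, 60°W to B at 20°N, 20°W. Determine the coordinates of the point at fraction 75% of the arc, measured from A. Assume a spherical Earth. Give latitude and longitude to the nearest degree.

Write both endpoints as unit vectors p₁, p₂ with components (cos φ cos λ, cos φ sin λ, sin φ).
The central angle between the endpoints is δ = arccos(p₁·p₂) ≈ 1.233 rad (70.6°).
Interpolate at f = 0.75 with slerp weights a = sin((1−f)δ)/sin δ ≈ 0.322, b = sin(fδ)/sin δ ≈ 0.846.
p = a·p₁ + b·p₂ ≈ (0.870, -0.485, 0.083); φ = arcsin(p_z) ≈ 4.75°, λ = atan2(p_y, p_x) ≈ -29.14°.

≈ 5°N, 29°W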